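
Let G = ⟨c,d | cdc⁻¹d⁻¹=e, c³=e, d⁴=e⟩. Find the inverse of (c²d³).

The order of (c²d³) is 12 (smallest k with (c²d³)ᵏ = e), so (c²d³)⁻¹ = (c²d³)¹¹ = cd.
Check: (c²d³) · (cd) → (c²d³) · c = d³;   (d³) · d = e, giving e as required.

Answer: cd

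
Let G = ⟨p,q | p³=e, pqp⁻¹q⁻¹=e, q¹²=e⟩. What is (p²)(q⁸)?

Compute (p²) · (q⁸) by multiplying left to right and reducing via the relations at each step:
  (p²) · q⁸ = p²q⁸

Answer: p²q⁸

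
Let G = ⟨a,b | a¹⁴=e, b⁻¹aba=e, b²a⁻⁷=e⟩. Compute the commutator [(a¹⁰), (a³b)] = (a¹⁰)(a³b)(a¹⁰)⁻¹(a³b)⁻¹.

[(a¹⁰), (a³b)] = (a¹⁰)·(a³b)·(a¹⁰)⁻¹·(a³b)⁻¹.
  (a¹⁰) · (a³b) = a⁶b⁻¹
  (a⁶b⁻¹) · (a⁴) = a²b⁻¹
  (a²b⁻¹) · (a³b⁻¹) = a⁶

Answer: a⁶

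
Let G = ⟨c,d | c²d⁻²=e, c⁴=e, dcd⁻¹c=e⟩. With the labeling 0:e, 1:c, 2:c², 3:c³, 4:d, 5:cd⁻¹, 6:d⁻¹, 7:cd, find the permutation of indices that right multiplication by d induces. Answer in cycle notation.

(0 4 2 6)(1 7 3 5)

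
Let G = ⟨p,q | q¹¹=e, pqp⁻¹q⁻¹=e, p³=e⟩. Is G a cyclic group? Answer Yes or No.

|G| = 33. The element pq has order 33 (its powers give 33 distinct elements), so ⟨pq⟩ = G and G is cyclic.

Answer: Yes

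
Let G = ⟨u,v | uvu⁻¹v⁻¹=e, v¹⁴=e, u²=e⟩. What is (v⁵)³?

Compute successive powers of (v⁵), reducing at each step:
  (v⁵)²: (v⁵) · v⁵ = v¹⁰
  (v⁵)³: (v¹⁰) · v⁵ = v

Answer: v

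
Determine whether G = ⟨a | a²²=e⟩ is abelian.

G has a single generator, so G is cyclic and hence abelian.

Answer: Yes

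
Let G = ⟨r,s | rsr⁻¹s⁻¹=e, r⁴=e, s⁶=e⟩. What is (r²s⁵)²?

Compute successive powers of (r²s⁵), reducing at each step:
  (r²s⁵)²: (r²s⁵) · r² = s⁵;   (s⁵) · s⁵ = s⁴

Answer: s⁴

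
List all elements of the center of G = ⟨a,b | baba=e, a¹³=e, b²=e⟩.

An element z ∈ Z(G) iff z commutes with every generator.
For example e is central: e·a = a = a·e; e·b = b = b·e.
Whereas a ∉ Z(G) since a·b = ab ≠ a¹²b = b·a.
Checking each of the 26 elements this way gives Z(G) = {e}, of order 1.

Answer: {e}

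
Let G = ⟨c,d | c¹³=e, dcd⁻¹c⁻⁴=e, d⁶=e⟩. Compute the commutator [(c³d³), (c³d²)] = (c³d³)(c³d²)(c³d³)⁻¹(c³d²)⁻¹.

[(c³d³), (c³d²)] = (c³d³)·(c³d²)·(c³d³)⁻¹·(c³d²)⁻¹.
  (c³d³) · (c³d²) = d⁵
  (d⁵) · (c³d³) = c⁴d²
  (c⁴d²) · (c¹²d⁴) = c

Answer: c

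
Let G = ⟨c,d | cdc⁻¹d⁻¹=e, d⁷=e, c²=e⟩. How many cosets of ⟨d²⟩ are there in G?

First find ord(d²) by computing successive powers:
  (d²)¹ = d², (d²)² = d⁴, (d²)³ = d⁶, (d²)⁴ = d, (d²)⁵ = d³, (d²)⁶ = d⁵, (d²)⁷ = e.
So |⟨d²⟩| = ord(d²) = 7. With |G| = 14, by Lagrange [G : ⟨d²⟩] = 14/7 = 2.

Answer: 2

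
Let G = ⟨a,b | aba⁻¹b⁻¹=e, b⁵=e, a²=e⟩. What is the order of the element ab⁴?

Compute successive powers until reaching e:
  (ab⁴)¹ = ab⁴, (ab⁴)² = b³, (ab⁴)³ = ab², (ab⁴)⁴ = b, (ab⁴)⁵ = a, (ab⁴)⁶ = b⁴, (ab⁴)⁷ = ab³, (ab⁴)⁸ = b², (ab⁴)⁹ = ab, (ab⁴)¹⁰ = e.
The smallest positive k with (ab⁴)ᵏ = e is 10.

Answer: 10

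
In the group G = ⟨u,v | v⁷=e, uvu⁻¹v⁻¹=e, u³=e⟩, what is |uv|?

Compute successive powers until reaching e:
  (uv)¹ = uv, (uv)² = u²v², (uv)³ = v³, (uv)⁴ = uv⁴, (uv)⁵ = u²v⁵, (uv)⁶ = v⁶, (uv)⁷ = u, (uv)⁸ = u²v, (uv)⁹ = v², (uv)¹⁰ = uv³, (uv)¹¹ = u²v⁴, (uv)¹² = v⁵, (uv)¹³ = uv⁶, (uv)¹⁴ = u², (uv)¹⁵ = v, (uv)¹⁶ = uv², (uv)¹⁷ = u²v³, (uv)¹⁸ = v⁴, (uv)¹⁹ = uv⁵, (uv)²⁰ = u²v⁶, (uv)²¹ = e.
The smallest positive k with (uv)ᵏ = e is 21.

Answer: 21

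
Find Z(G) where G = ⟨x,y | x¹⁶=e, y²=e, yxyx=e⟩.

An element z ∈ Z(G) iff z commutes with every generator.
For example x⁸ is central: (x⁸)·x = x⁹ = x·(x⁸); (x⁸)·y = x⁸y = y·(x⁸).
Whereas x ∉ Z(G) since x·y = xy ≠ x¹⁵y = y·x.
Checking each of the 32 elements this way gives Z(G) = {e, x⁸}, of order 2.

Answer: {e, x⁸}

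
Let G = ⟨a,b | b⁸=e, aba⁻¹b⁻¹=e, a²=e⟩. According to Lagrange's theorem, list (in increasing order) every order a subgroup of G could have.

|G| = 16 = 2⁴. By Lagrange's theorem the order of any subgroup divides 16; the divisors of 16 are 1, 2, 4, 8, 16.

Answer: 1, 2, 4, 8, 16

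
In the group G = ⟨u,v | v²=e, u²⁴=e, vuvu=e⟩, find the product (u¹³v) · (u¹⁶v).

Compute (u¹³v) · (u¹⁶v) by multiplying left to right and reducing via the relations at each step:
  (u¹³v) · u¹⁶ = u²¹v
  (u²¹v) · v = u²¹

Answer: u²¹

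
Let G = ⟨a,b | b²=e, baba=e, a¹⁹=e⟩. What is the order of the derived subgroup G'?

G' = [G, G] is generated by all commutators. The generator-pair commutators are: [a, b] = a².
The subgroup they normally generate is {e, a, a², a³, a⁴, a⁵, a⁶, a⁷, a⁸, a⁹, a¹⁰, a¹¹, a¹², a¹³, a¹⁴, a¹⁵, a¹⁶, a¹⁷, a¹⁸}, of order 19.
Check: |G/G'| = 38/19 = 2 is the order of the abelianisation.

Answer: 19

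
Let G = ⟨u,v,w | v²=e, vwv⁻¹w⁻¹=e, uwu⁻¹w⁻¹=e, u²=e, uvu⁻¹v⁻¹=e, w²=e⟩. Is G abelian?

Each pair of generators commutes: u·v = uv = v·u; u·w = uw = w·u; v·w = vw = w·v. Since the generators pairwise commute, every element of G commutes with every other, so G is abelian.

Answer: Yes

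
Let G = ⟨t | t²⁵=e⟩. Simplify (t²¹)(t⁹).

Compute (t²¹) · (t⁹) by multiplying left to right and reducing via the relations at each step:
  (t²¹) · t⁹ = t⁵

Answer: t⁵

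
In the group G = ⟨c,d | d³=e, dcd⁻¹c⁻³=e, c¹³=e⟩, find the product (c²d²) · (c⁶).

Compute (c²d²) · (c⁶) by multiplying left to right and reducing via the relations at each step:
  (c²d²) · c⁶ = c⁴d²

Answer: c⁴d²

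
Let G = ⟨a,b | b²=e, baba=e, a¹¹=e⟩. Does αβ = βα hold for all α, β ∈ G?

a·b = ab but b·a = a¹⁰b, so a·b ≠ b·a and G is not abelian.

Answer: No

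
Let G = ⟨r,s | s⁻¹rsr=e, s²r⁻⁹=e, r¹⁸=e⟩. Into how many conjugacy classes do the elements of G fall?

The conjugacy classes (representative and size) are:
  [e] (size 1), [r¹⁷] (size 2), [r¹⁶] (size 2), [r³] (size 2), [r¹⁴] (size 2), [r¹³] (size 2), [r¹²] (size 2), [r¹¹] (size 2), [r¹⁰] (size 2), [r⁹] (size 1), [r⁸s] (size 9), [rs] (size 9).
Class equation: 1 + 2 + 2 + 2 + 2 + 2 + 2 + 2 + 2 + 1 + 9 + 9 = 36 = |G|. So G has 12 conjugacy classes.

Answer: 12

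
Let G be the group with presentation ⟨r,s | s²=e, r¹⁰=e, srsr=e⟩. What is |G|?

Enumerate words in the generators, reducing via the relations: the distinct elements are
  {e, r, s, rs, r², r³, r⁴, r⁵, r⁶, r⁷, r⁸, r⁹, r²s, r³s, r⁴s, r⁵s, r⁶s, r⁷s, r⁸s, r⁹s}.
No further products give new elements, so |G| = 20.

Answer: 20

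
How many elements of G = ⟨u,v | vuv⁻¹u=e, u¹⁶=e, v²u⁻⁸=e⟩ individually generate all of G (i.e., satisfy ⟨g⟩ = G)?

⟨g⟩ = G would require ord(g) = |G| = 32, but the maximum element order in G is 16 < 32. So G is not cyclic and no single element generates it: the count is 0.

Answer: 0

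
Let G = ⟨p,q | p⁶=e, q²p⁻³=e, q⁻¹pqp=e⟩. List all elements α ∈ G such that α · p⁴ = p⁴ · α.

⟨p⁴⟩ ⊆ C_G(p⁴) since powers of p⁴ commute with p⁴; so |C_G(p⁴)| ≥ |⟨p⁴⟩| = 3.
By orbit–stabilizer, |C_G(p⁴)| = |G| / |conj. class of p⁴| = 12 / 2 = 6.
The 6 elements commuting with p⁴ are {e, p, p², p³, p⁴, p⁵}.

Answer: {e, p, p², p³, p⁴, p⁵}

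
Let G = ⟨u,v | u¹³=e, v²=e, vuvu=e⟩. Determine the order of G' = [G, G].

G' = [G, G] is generated by all commutators. The generator-pair commutators are: [u, v] = u².
The subgroup they normally generate is {e, u, u², u³, u⁴, u⁵, u⁶, u⁷, u⁸, u⁹, u¹⁰, u¹¹, u¹²}, of order 13.
Check: |G/G'| = 26/13 = 2 is the order of the abelianisation.

Answer: 13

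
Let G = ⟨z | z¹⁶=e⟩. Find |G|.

G is generated by a single element, so G is cyclic. The relator gives z¹⁶ = e and no smaller power is forced to be e, so the 16 powers {e, z, z², z³, z⁴, z⁵, z⁶, z⁷, z⁸, z⁹, z¹², z¹³, z¹¹, z¹⁰, z¹⁴, z¹⁵} are distinct. Hence |G| = 16.

Answer: 16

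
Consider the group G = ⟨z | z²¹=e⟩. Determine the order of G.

G is generated by a single element, so G is cyclic. The relator gives z²¹ = e and no smaller power is forced to be e, so the 21 powers {e, z, z², z³, z⁴, z⁵, z⁶, z⁷, z⁸, z⁹, z²⁰, z¹², z¹³, z¹¹, z¹⁰, z¹⁴, z¹⁵, z¹⁶, z¹⁷, z¹⁸, z¹⁹} are distinct. Hence |G| = 21.

Answer: 21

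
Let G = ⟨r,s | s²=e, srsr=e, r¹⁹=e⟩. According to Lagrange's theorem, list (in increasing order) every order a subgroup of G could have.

|G| = 38 = 2 · 19. By Lagrange's theorem the order of any subgroup divides 38; the divisors of 38 are 1, 2, 19, 38.

Answer: 1, 2, 19, 38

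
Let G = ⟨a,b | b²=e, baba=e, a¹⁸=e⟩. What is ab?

Compute a · b by multiplying left to right and reducing via the relations at each step:
  a · b = ab

Answer: ab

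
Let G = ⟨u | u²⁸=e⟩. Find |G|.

G is generated by a single element, so G is cyclic. The relator gives u²⁸ = e and no smaller power is forced to be e, so the 28 powers {e, u, u², u³, u⁴, u⁵, u⁶, u⁷, u⁸, u⁹, u²², u²³, u²¹, u²⁰, u²⁴, u²⁵, u²⁶, u²⁷, u¹², u¹³, u¹¹, u¹⁰, u¹⁴, u¹⁵, u¹⁶, u¹⁷, u¹⁸, u¹⁹} are distinct. Hence |G| = 28.

Answer: 28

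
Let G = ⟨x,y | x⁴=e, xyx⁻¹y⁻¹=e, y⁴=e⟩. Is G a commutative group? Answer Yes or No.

Each pair of generators commutes: x·y = xy = y·x. Since the generators pairwise commute, every element of G commutes with every other, so G is abelian.

Answer: Yes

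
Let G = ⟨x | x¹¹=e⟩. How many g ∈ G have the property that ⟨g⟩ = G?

G is cyclic of order 11. An element generates G iff its order is 11, and a cyclic group of order 11 has exactly φ(11) = 10 such elements.

Answer: 10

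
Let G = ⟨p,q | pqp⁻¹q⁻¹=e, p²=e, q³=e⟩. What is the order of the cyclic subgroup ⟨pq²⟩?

|⟨pq²⟩| equals the order of pq². Compute successive powers until reaching e:
  (pq²)¹ = pq², (pq²)² = q, (pq²)³ = p, (pq²)⁴ = q², (pq²)⁵ = pq, (pq²)⁶ = e.
The smallest positive k with (pq²)ᵏ = e is 6, so |⟨pq²⟩| = 6.

Answer: 6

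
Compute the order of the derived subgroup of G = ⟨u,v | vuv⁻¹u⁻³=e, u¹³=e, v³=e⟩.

G' = [G, G] is generated by all commutators. The generator-pair commutators are: [u, v] = u¹¹.
The subgroup they normally generate is {e, u, u², u³, u⁴, u⁵, u⁶, u⁷, u⁸, u⁹, u¹⁰, u¹¹, u¹²}, of order 13.
Check: |G/G'| = 39/13 = 3 is the order of the abelianisation.

Answer: 13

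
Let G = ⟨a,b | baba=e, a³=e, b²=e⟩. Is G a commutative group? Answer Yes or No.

a·b = ab but b·a = a²b, so a·b ≠ b·a and G is not abelian.

Answer: No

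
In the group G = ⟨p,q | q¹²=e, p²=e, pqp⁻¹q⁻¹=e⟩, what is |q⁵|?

Compute successive powers until reaching e:
  (q⁵)¹ = q⁵, (q⁵)² = q¹⁰, (q⁵)³ = q³, (q⁵)⁴ = q⁸, (q⁵)⁵ = q, (q⁵)⁶ = q⁶, (q⁵)⁷ = q¹¹, (q⁵)⁸ = q⁴, (q⁵)⁹ = q⁹, (q⁵)¹⁰ = q², (q⁵)¹¹ = q⁷, (q⁵)¹² = e.
The smallest positive k with (q⁵)ᵏ = e is 12.

Answer: 12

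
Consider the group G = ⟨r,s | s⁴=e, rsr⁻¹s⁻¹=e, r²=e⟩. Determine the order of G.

Enumerate words in the generators, reducing via the relations: the distinct elements are
  {e, r, s, rs, s², s³, rs², rs³}.
No further products give new elements, so |G| = 8.

Answer: 8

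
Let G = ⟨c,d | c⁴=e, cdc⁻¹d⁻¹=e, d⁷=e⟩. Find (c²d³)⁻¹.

The order of (c²d³) is 14 (smallest k with (c²d³)ᵏ = e), so (c²d³)⁻¹ = (c²d³)¹³ = c²d⁴.
Check: (c²d³) · (c²d⁴) → (c²d³) · c² = d³;   (d³) · d⁴ = e, giving e as required.

Answer: c²d⁴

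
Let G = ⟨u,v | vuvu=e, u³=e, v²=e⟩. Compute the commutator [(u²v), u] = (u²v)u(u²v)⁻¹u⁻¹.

[(u²v), u] = (u²v)·u·(u²v)⁻¹·u⁻¹.
  (u²v) · u = uv
  (uv) · (u²v) = u²
  (u²) · (u²) = u

Answer: u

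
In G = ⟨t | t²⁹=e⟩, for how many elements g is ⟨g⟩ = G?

G is cyclic of order 29. An element generates G iff its order is 29, and a cyclic group of order 29 has exactly φ(29) = 28 such elements.

Answer: 28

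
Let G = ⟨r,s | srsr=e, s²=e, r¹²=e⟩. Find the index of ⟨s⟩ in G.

First find ord(s) by computing successive powers:
  s¹ = s, s² = e.
So |⟨s⟩| = ord(s) = 2. With |G| = 24, by Lagrange [G : ⟨s⟩] = 24/2 = 12.

Answer: 12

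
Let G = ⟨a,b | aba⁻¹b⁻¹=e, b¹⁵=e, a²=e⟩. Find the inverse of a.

The order of a is 2 (smallest k with aᵏ = e), so a⁻¹ = a¹ = a.
Check: a · a → a · a = e, giving e as required.

Answer: a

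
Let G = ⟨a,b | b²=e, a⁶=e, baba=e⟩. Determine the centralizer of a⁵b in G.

⟨a⁵b⟩ ⊆ C_G(a⁵b) since powers of a⁵b commute with a⁵b; so |C_G(a⁵b)| ≥ |⟨a⁵b⟩| = 2.
By orbit–stabilizer, |C_G(a⁵b)| = |G| / |conj. class of a⁵b| = 12 / 3 = 4.
The 4 elements commuting with a⁵b are {e, a³, a⁵b, a²b}.

Answer: {e, a³, a⁵b, a²b}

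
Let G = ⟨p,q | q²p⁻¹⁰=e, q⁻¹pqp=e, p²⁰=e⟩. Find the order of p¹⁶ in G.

Compute successive powers until reaching e:
  (p¹⁶)¹ = p¹⁶, (p¹⁶)² = p¹², (p¹⁶)³ = p⁸, (p¹⁶)⁴ = p⁴, (p¹⁶)⁵ = e.
The smallest positive k with (p¹⁶)ᵏ = e is 5.

Answer: 5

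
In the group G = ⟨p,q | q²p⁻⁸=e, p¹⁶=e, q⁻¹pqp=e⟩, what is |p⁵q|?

Compute successive powers until reaching e:
  (p⁵q)¹ = p⁵q, (p⁵q)² = p⁸, (p⁵q)³ = p⁵q⁻¹, (p⁵q)⁴ = e.
The smallest positive k with (p⁵q)ᵏ = e is 4.

Answer: 4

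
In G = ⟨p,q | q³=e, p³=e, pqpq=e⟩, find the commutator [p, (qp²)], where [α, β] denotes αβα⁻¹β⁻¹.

[p, (qp²)] = p·(qp²)·p⁻¹·(qp²)⁻¹.
  p · (qp²) = q²p
  (q²p) · (p²) = q²
  (q²) · (pq²) = pq²p

Answer: pq²p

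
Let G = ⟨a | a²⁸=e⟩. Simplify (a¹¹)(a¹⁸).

Compute (a¹¹) · (a¹⁸) by multiplying left to right and reducing via the relations at each step:
  (a¹¹) · a¹⁸ = a

Answer: a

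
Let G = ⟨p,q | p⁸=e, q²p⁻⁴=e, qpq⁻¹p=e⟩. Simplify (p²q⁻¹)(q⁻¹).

Compute (p²q⁻¹) · (q⁻¹) by multiplying left to right and reducing via the relations at each step:
  (p²q⁻¹) · q⁻¹ = p⁶

Answer: p⁶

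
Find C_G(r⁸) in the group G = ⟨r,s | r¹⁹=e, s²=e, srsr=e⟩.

⟨r⁸⟩ ⊆ C_G(r⁸) since powers of r⁸ commute with r⁸; so |C_G(r⁸)| ≥ |⟨r⁸⟩| = 19.
By orbit–stabilizer, |C_G(r⁸)| = |G| / |conj. class of r⁸| = 38 / 2 = 19.
The 19 elements commuting with r⁸ are {e, r, r², r³, r⁴, r⁵, r⁶, r⁷, r⁸, r⁹, r¹⁰, r¹¹, r¹², r¹³, r¹⁴, r¹⁵, r¹⁶, r¹⁷, r¹⁸}.

Answer: {e, r, r², r³, r⁴, r⁵, r⁶, r⁷, r⁸, r⁹, r¹⁰, r¹¹, r¹², r¹³, r¹⁴, r¹⁵, r¹⁶, r¹⁷, r¹⁸}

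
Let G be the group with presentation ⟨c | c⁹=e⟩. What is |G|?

G is generated by a single element, so G is cyclic. The relator gives c⁹ = e and no smaller power is forced to be e, so the 9 powers {c, e, c², c³, c⁴, c⁵, c⁶, c⁷, c⁸} are distinct. Hence |G| = 9.

Answer: 9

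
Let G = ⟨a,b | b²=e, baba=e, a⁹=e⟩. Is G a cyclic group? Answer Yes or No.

Every cyclic group is abelian. But a·b = ab while b·a = a⁸b, so a·b ≠ b·a and G is not abelian. Hence G is not cyclic.

Answer: No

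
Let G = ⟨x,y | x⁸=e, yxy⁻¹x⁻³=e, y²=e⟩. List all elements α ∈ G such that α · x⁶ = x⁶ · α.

⟨x⁶⟩ ⊆ C_G(x⁶) since powers of x⁶ commute with x⁶; so |C_G(x⁶)| ≥ |⟨x⁶⟩| = 4.
By orbit–stabilizer, |C_G(x⁶)| = |G| / |conj. class of x⁶| = 16 / 2 = 8.
The 8 elements commuting with x⁶ are {e, x, x², x³, x⁴, x⁵, x⁶, x⁷}.

Answer: {e, x, x², x³, x⁴, x⁵, x⁶, x⁷}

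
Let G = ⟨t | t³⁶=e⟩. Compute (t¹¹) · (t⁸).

Compute (t¹¹) · (t⁸) by multiplying left to right and reducing via the relations at each step:
  (t¹¹) · t⁸ = t¹⁹

Answer: t¹⁹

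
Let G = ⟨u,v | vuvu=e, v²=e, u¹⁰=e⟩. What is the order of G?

Enumerate words in the generators, reducing via the relations: the distinct elements are
  {e, u, v, uv, u², u³, u⁴, u⁵, u⁶, u⁷, u⁸, u⁹, u²v, u³v, u⁴v, u⁵v, u⁶v, u⁷v, u⁸v, u⁹v}.
No further products give new elements, so |G| = 20.

Answer: 20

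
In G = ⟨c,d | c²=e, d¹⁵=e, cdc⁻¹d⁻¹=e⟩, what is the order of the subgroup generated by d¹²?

|⟨d¹²⟩| equals the order of d¹². Compute successive powers until reaching e:
  (d¹²)¹ = d¹², (d¹²)² = d⁹, (d¹²)³ = d⁶, (d¹²)⁴ = d³, (d¹²)⁵ = e.
The smallest positive k with (d¹²)ᵏ = e is 5, so |⟨d¹²⟩| = 5.

Answer: 5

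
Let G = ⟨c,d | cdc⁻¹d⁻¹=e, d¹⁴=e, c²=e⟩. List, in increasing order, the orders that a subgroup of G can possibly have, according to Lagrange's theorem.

|G| = 28 = 2² · 7. By Lagrange's theorem the order of any subgroup divides 28; the divisors of 28 are 1, 2, 4, 7, 14, 28.

Answer: 1, 2, 4, 7, 14, 28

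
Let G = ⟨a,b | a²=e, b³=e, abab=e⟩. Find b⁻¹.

The order of b is 3 (smallest k with bᵏ = e), so b⁻¹ = b² = b².
Check: b · (b²) → b · b² = e, giving e as required.

Answer: b²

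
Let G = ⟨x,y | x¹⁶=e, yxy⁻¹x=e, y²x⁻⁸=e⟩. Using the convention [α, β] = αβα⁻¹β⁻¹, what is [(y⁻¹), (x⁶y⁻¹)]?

[(y⁻¹), (x⁶y⁻¹)] = (y⁻¹)·(x⁶y⁻¹)·(y⁻¹)⁻¹·(x⁶y⁻¹)⁻¹.
  (y⁻¹) · (x⁶y⁻¹) = x²
  (x²) · y = x²y
  (x²y) · (x⁶y) = x⁴

Answer: x⁴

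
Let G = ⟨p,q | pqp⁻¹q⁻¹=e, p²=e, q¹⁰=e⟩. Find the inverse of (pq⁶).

The order of (pq⁶) is 10 (smallest k with (pq⁶)ᵏ = e), so (pq⁶)⁻¹ = (pq⁶)⁹ = pq⁴.
Check: (pq⁶) · (pq⁴) → (pq⁶) · p = q⁶;   (q⁶) · q⁴ = e, giving e as required.

Answer: pq⁴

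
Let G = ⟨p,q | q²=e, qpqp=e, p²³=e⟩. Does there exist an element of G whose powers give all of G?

Every cyclic group is abelian. But p·q = pq while q·p = p²²q, so p·q ≠ q·p and G is not abelian. Hence G is not cyclic.

Answer: No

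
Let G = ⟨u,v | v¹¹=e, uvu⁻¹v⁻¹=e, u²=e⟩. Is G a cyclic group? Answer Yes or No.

|G| = 22. The element uv has order 22 (its powers give 22 distinct elements), so ⟨uv⟩ = G and G is cyclic.

Answer: Yes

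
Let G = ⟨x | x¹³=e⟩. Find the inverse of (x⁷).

The order of (x⁷) is 13 (smallest k with (x⁷)ᵏ = e), so (x⁷)⁻¹ = (x⁷)¹² = x⁶.
Check: (x⁷) · (x⁶) → (x⁷) · x⁶ = e, giving e as required.

Answer: x⁶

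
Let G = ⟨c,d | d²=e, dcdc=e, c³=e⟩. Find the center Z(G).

An element z ∈ Z(G) iff z commutes with every generator.
For example e is central: e·c = c = c·e; e·d = d = d·e.
Whereas c ∉ Z(G) since c·d = cd ≠ c²d = d·c.
Checking each of the 6 elements this way gives Z(G) = {e}, of order 1.

Answer: {e}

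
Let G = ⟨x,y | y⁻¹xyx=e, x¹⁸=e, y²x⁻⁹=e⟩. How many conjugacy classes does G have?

The conjugacy classes (representative and size) are:
  [e] (size 1), [x¹⁷] (size 2), [x¹⁶] (size 2), [x³] (size 2), [x¹⁴] (size 2), [x¹³] (size 2), [x¹²] (size 2), [x¹¹] (size 2), [x¹⁰] (size 2), [x⁹] (size 1), [x⁸y] (size 9), [xy] (size 9).
Class equation: 1 + 2 + 2 + 2 + 2 + 2 + 2 + 2 + 2 + 1 + 9 + 9 = 36 = |G|. So G has 12 conjugacy classes.

Answer: 12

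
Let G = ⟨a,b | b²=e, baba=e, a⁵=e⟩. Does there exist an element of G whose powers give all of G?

Every cyclic group is abelian. But a·b = ab while b·a = a⁴b, so a·b ≠ b·a and G is not abelian. Hence G is not cyclic.

Answer: No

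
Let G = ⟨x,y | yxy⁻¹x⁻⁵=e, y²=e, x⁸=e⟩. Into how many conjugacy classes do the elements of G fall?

The conjugacy classes (representative and size) are:
  [e] (size 1), [x⁵] (size 2), [x²] (size 1), [x⁷] (size 2), [x⁴] (size 1), [x⁶] (size 1), [y] (size 2), [x⁵y] (size 2), [x²y] (size 2), [x³y] (size 2).
Class equation: 1 + 2 + 1 + 2 + 1 + 1 + 2 + 2 + 2 + 2 = 16 = |G|. So G has 10 conjugacy classes.

Answer: 10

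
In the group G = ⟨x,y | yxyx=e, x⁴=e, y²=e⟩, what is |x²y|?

Compute successive powers until reaching e:
  (x²y)¹ = x²y, (x²y)² = e.
The smallest positive k with (x²y)ᵏ = e is 2.

Answer: 2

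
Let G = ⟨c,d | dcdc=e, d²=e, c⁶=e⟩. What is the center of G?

An element z ∈ Z(G) iff z commutes with every generator.
For example c³ is central: (c³)·c = c⁴ = c·(c³); (c³)·d = c³d = d·(c³).
Whereas c ∉ Z(G) since c·d = cd ≠ c⁵d = d·c.
Checking each of the 12 elements this way gives Z(G) = {e, c³}, of order 2.

Answer: {e, c³}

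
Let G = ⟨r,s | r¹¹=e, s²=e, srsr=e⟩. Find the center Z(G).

An element z ∈ Z(G) iff z commutes with every generator.
For example e is central: e·r = r = r·e; e·s = s = s·e.
Whereas r ∉ Z(G) since r·s = rs ≠ r¹⁰s = s·r.
Checking each of the 22 elements this way gives Z(G) = {e}, of order 1.

Answer: {e}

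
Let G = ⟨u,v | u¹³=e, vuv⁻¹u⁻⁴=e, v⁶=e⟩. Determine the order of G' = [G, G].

G' = [G, G] is generated by all commutators. The generator-pair commutators are: [u, v] = u¹⁰.
The subgroup they normally generate is {e, u, u², u³, u⁴, u⁵, u⁶, u⁷, u⁸, u⁹, u¹⁰, u¹¹, u¹²}, of order 13.
Check: |G/G'| = 78/13 = 6 is the order of the abelianisation.

Answer: 13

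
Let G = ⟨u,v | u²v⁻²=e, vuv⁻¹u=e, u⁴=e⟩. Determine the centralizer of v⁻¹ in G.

⟨v⁻¹⟩ ⊆ C_G(v⁻¹) since powers of v⁻¹ commute with v⁻¹; so |C_G(v⁻¹)| ≥ |⟨v⁻¹⟩| = 4.
By orbit–stabilizer, |C_G(v⁻¹)| = |G| / |conj. class of v⁻¹| = 8 / 2 = 4.
The 4 elements commuting with v⁻¹ are {e, u², v, v⁻¹}.

Answer: {e, u², v, v⁻¹}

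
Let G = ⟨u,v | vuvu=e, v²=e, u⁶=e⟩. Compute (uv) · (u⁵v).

Compute (uv) · (u⁵v) by multiplying left to right and reducing via the relations at each step:
  (uv) · u⁵ = u²v
  (u²v) · v = u²

Answer: u²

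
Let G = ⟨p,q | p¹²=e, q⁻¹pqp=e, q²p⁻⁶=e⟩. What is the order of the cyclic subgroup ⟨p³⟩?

|⟨p³⟩| equals the order of p³. Compute successive powers until reaching e:
  (p³)¹ = p³, (p³)² = p⁶, (p³)³ = p⁹, (p³)⁴ = e.
The smallest positive k with (p³)ᵏ = e is 4, so |⟨p³⟩| = 4.

Answer: 4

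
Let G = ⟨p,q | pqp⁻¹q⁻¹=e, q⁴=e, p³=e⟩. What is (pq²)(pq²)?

Compute (pq²) · (pq²) by multiplying left to right and reducing via the relations at each step:
  (pq²) · p = p²q²
  (p²q²) · q² = p²

Answer: p²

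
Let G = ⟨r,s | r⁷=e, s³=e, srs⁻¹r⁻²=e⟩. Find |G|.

Enumerate words in the generators, reducing via the relations: the distinct elements are
  {e, r, s, rs, r², r³, r⁴, r⁵, r⁶, s², rs², r²s, r³s, r⁴s, r⁵s, r⁶s, r²s², r³s², r⁴s², r⁵s², r⁶s²}.
No further products give new elements, so |G| = 21.

Answer: 21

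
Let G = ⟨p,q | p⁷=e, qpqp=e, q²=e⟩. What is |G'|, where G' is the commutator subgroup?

G' = [G, G] is generated by all commutators. The generator-pair commutators are: [p, q] = p².
The subgroup they normally generate is {e, p, p², p³, p⁴, p⁵, p⁶}, of order 7.
Check: |G/G'| = 14/7 = 2 is the order of the abelianisation.

Answer: 7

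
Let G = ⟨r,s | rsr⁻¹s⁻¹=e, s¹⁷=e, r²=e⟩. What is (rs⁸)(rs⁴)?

Compute (rs⁸) · (rs⁴) by multiplying left to right and reducing via the relations at each step:
  (rs⁸) · r = s⁸
  (s⁸) · s⁴ = s¹²

Answer: s¹²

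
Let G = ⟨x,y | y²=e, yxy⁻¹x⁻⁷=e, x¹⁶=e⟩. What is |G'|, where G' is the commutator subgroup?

G' = [G, G] is generated by all commutators. The generator-pair commutators are: [x, y] = x¹⁰.
The subgroup they normally generate is {e, x², x⁴, x⁶, x⁸, x¹⁰, x¹², x¹⁴}, of order 8.
Check: |G/G'| = 32/8 = 4 is the order of the abelianisation.

Answer: 8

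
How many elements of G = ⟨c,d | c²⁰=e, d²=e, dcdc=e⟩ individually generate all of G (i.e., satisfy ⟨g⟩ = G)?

⟨g⟩ = G would require ord(g) = |G| = 40, but the maximum element order in G is 20 < 40. So G is not cyclic and no single element generates it: the count is 0.

Answer: 0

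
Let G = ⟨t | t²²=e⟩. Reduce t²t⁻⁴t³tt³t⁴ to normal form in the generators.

Multiply left to right, reducing at each step:
  (t²) · t⁻⁴ = t²⁰
  (t²⁰) · t³ = t
  t · t = t²
  (t²) · t³ = t⁵
  (t⁵) · t⁴ = t⁹

Answer: t⁹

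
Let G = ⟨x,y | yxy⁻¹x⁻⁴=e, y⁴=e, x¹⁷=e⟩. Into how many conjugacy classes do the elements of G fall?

The conjugacy classes (representative and size) are:
  [e] (size 1), [x⁴] (size 4), [x²] (size 4), [x⁵] (size 4), [x¹¹] (size 4), [x⁷y] (size 17), [x³y²] (size 17), [x⁹y³] (size 17).
Class equation: 1 + 4 + 4 + 4 + 4 + 17 + 17 + 17 = 68 = |G|. So G has 8 conjugacy classes.

Answer: 8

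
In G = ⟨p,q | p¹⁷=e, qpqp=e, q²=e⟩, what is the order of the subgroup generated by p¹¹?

|⟨p¹¹⟩| equals the order of p¹¹. Compute successive powers until reaching e:
  (p¹¹)¹ = p¹¹, (p¹¹)² = p⁵, (p¹¹)³ = p¹⁶, (p¹¹)⁴ = p¹⁰, (p¹¹)⁵ = p⁴, (p¹¹)⁶ = p¹⁵, (p¹¹)⁷ = p⁹, (p¹¹)⁸ = p³, (p¹¹)⁹ = p¹⁴, (p¹¹)¹⁰ = p⁸, (p¹¹)¹¹ = p², (p¹¹)¹² = p¹³, (p¹¹)¹³ = p⁷, (p¹¹)¹⁴ = p, (p¹¹)¹⁵ = p¹², (p¹¹)¹⁶ = p⁶, (p¹¹)¹⁷ = e.
The smallest positive k with (p¹¹)ᵏ = e is 17, so |⟨p¹¹⟩| = 17.

Answer: 17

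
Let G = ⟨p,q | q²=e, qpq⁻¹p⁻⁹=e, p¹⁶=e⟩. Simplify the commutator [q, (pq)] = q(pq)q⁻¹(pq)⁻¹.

[q, (pq)] = q·(pq)·q⁻¹·(pq)⁻¹.
  q · (pq) = p⁹
  (p⁹) · q = p⁹q
  (p⁹q) · (p⁷q) = p⁸

Answer: p⁸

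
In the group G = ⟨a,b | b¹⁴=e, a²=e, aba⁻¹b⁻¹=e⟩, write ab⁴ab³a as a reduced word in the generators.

Multiply left to right, reducing at each step:
  a · b⁴ = ab⁴
  (ab⁴) · a = b⁴
  (b⁴) · b³ = b⁷
  (b⁷) · a = ab⁷

Answer: ab⁷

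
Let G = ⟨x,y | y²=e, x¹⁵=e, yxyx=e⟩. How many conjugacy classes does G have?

The conjugacy classes (representative and size) are:
  [e] (size 1), [x¹⁴] (size 2), [x²] (size 2), [x³] (size 2), [x⁴] (size 2), [x¹⁰] (size 2), [x⁹] (size 2), [x⁷] (size 2), [x¹³y] (size 15).
Class equation: 1 + 2 + 2 + 2 + 2 + 2 + 2 + 2 + 15 = 30 = |G|. So G has 9 conjugacy classes.

Answer: 9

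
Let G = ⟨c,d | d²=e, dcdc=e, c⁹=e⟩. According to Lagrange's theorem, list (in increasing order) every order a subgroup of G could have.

|G| = 18 = 2 · 3². By Lagrange's theorem the order of any subgroup divides 18; the divisors of 18 are 1, 2, 3, 6, 9, 18.

Answer: 1, 2, 3, 6, 9, 18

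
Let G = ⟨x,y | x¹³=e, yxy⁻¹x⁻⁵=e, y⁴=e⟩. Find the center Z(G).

An element z ∈ Z(G) iff z commutes with every generator.
For example e is central: e·x = x = x·e; e·y = y = y·e.
Whereas x ∉ Z(G) since x·y = xy ≠ x⁵y = y·x.
Checking each of the 52 elements this way gives Z(G) = {e}, of order 1.

Answer: {e}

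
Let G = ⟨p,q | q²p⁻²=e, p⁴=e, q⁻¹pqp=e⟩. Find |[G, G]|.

G' = [G, G] is generated by all commutators. The generator-pair commutators are: [p, q] = p².
The subgroup they normally generate is {e, p²}, of order 2.
Check: |G/G'| = 8/2 = 4 is the order of the abelianisation.

Answer: 2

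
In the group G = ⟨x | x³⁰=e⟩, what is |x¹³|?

Compute successive powers until reaching e:
  (x¹³)¹ = x¹³, (x¹³)² = x²⁶, (x¹³)³ = x⁹, (x¹³)⁴ = x²², (x¹³)⁵ = x⁵, (x¹³)⁶ = x¹⁸, (x¹³)⁷ = x, (x¹³)⁸ = x¹⁴, (x¹³)⁹ = x²⁷, (x¹³)¹⁰ = x¹⁰, (x¹³)¹¹ = x²³, (x¹³)¹² = x⁶, (x¹³)¹³ = x¹⁹, (x¹³)¹⁴ = x², (x¹³)¹⁵ = x¹⁵, (x¹³)¹⁶ = x²⁸, (x¹³)¹⁷ = x¹¹, (x¹³)¹⁸ = x²⁴, (x¹³)¹⁹ = x⁷, (x¹³)²⁰ = x²⁰, (x¹³)²¹ = x³, (x¹³)²² = x¹⁶, (x¹³)²³ = x²⁹, (x¹³)²⁴ = x¹², (x¹³)²⁵ = x²⁵, (x¹³)²⁶ = x⁸, (x¹³)²⁷ = x²¹, (x¹³)²⁸ = x⁴, (x¹³)²⁹ = x¹⁷, (x¹³)³⁰ = e.
The smallest positive k with (x¹³)ᵏ = e is 30.

Answer: 30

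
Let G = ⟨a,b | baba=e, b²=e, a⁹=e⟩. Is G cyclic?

Every cyclic group is abelian. But a·b = ab while b·a = a⁸b, so a·b ≠ b·a and G is not abelian. Hence G is not cyclic.

Answer: No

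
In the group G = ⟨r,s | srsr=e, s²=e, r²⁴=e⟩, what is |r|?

Compute successive powers until reaching e:
  r¹ = r, r² = r², r³ = r³, r⁴ = r⁴, r⁵ = r⁵, r⁶ = r⁶, r⁷ = r⁷, r⁸ = r⁸, r⁹ = r⁹, r¹⁰ = r¹⁰, r¹¹ = r¹¹, r¹² = r¹², r¹³ = r¹³, r¹⁴ = r¹⁴, r¹⁵ = r¹⁵, r¹⁶ = r¹⁶, r¹⁷ = r¹⁷, r¹⁸ = r¹⁸, r¹⁹ = r¹⁹, r²⁰ = r²⁰, r²¹ = r²¹, r²² = r²², r²³ = r²³, r²⁴ = e.
The smallest positive k with rᵏ = e is 24.

Answer: 24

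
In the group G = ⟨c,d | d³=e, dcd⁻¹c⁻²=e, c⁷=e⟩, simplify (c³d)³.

Compute successive powers of (c³d), reducing at each step:
  (c³d)²: (c³d) · c³ = c²d;   (c²d) · d = c²d²
  (c³d)³: (c²d²) · c³ = d²;   (d²) · d = e

Answer: e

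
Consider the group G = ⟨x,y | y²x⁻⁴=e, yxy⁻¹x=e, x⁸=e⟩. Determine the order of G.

Enumerate words in the generators, reducing via the relations: the distinct elements are
  {e, x, y, xy, x², x³, x⁴, x⁵, x⁶, x⁷, x²y, x³y, y⁻¹, xy⁻¹, x²y⁻¹, x³y⁻¹}.
No further products give new elements, so |G| = 16.

Answer: 16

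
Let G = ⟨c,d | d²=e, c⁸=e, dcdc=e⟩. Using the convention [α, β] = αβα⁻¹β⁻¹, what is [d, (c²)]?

[d, (c²)] = d·(c²)·d⁻¹·(c²)⁻¹.
  d · (c²) = c⁶d
  (c⁶d) · d = c⁶
  (c⁶) · (c⁶) = c⁴

Answer: c⁴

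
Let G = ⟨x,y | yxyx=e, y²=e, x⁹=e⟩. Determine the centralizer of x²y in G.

⟨x²y⟩ ⊆ C_G(x²y) since powers of x²y commute with x²y; so |C_G(x²y)| ≥ |⟨x²y⟩| = 2.
By orbit–stabilizer, |C_G(x²y)| = |G| / |conj. class of x²y| = 18 / 9 = 2.
The 2 elements commuting with x²y are {e, x²y}.

Answer: {e, x²y}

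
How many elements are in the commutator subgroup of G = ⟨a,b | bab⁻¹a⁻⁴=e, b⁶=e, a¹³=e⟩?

G' = [G, G] is generated by all commutators. The generator-pair commutators are: [a, b] = a¹⁰.
The subgroup they normally generate is {e, a, a², a³, a⁴, a⁵, a⁶, a⁷, a⁸, a⁹, a¹⁰, a¹¹, a¹²}, of order 13.
Check: |G/G'| = 78/13 = 6 is the order of the abelianisation.

Answer: 13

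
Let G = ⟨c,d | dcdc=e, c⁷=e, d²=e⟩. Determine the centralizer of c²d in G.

⟨c²d⟩ ⊆ C_G(c²d) since powers of c²d commute with c²d; so |C_G(c²d)| ≥ |⟨c²d⟩| = 2.
By orbit–stabilizer, |C_G(c²d)| = |G| / |conj. class of c²d| = 14 / 7 = 2.
The 2 elements commuting with c²d are {e, c²d}.

Answer: {e, c²d}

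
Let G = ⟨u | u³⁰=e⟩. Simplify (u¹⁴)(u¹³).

Compute (u¹⁴) · (u¹³) by multiplying left to right and reducing via the relations at each step:
  (u¹⁴) · u¹³ = u²⁷

Answer: u²⁷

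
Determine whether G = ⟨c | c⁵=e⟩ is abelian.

G has a single generator, so G is cyclic and hence abelian.

Answer: Yes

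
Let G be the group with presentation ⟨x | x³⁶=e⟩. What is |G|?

G is generated by a single element, so G is cyclic. The relator gives x³⁶ = e and no smaller power is forced to be e, so the 36 powers {e, x, x², x³, x⁴, x⁵, x⁶, x⁷, x⁸, x⁹, x²², x²³, x²¹, x²⁰, x²⁴, x²⁵, x²⁶, x²⁷, x²⁸, x²⁹, x³², x³³, x³¹, x³⁰, x³⁴, x³⁵, x¹², x¹³, x¹¹, x¹⁰, x¹⁴, x¹⁵, x¹⁶, x¹⁷, x¹⁸, x¹⁹} are distinct. Hence |G| = 36.

Answer: 36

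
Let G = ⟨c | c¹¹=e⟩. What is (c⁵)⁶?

Compute successive powers of (c⁵), reducing at each step:
  (c⁵)²: (c⁵) · c⁵ = c¹⁰
  (c⁵)³: (c¹⁰) · c⁵ = c⁴
  (c⁵)⁴: (c⁴) · c⁵ = c⁹
  (c⁵)⁵: (c⁹) · c⁵ = c³
  (c⁵)⁶: (c³) · c⁵ = c⁸

Answer: c⁸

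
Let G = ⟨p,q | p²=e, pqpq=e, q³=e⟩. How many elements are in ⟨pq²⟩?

|⟨pq²⟩| equals the order of pq². Compute successive powers until reaching e:
  (pq²)¹ = pq², (pq²)² = e.
The smallest positive k with (pq²)ᵏ = e is 2, so |⟨pq²⟩| = 2.

Answer: 2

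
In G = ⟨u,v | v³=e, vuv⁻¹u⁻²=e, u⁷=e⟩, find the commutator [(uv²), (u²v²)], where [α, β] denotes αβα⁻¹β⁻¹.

[(uv²), (u²v²)] = (uv²)·(u²v²)·(uv²)⁻¹·(u²v²)⁻¹.
  (uv²) · (u²v²) = u²v
  (u²v) · (u⁵v) = u⁵v²
  (u⁵v²) · (u³v) = u³

Answer: u³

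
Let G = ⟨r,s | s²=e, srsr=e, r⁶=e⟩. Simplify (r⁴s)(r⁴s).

Compute (r⁴s) · (r⁴s) by multiplying left to right and reducing via the relations at each step:
  (r⁴s) · r⁴ = s
  s · s = e

Answer: e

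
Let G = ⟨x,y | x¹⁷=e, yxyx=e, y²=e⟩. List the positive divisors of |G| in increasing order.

|G| = 34 = 2 · 17. By Lagrange's theorem the order of any subgroup divides 34; the divisors of 34 are 1, 2, 17, 34.

Answer: 1, 2, 17, 34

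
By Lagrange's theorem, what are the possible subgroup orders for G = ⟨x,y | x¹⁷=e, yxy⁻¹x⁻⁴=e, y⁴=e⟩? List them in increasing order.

|G| = 68 = 2² · 17. By Lagrange's theorem the order of any subgroup divides 68; the divisors of 68 are 1, 2, 4, 17, 34, 68.

Answer: 1, 2, 4, 17, 34, 68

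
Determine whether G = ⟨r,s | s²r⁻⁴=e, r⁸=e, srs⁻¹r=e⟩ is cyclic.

Every cyclic group is abelian. But r·s = rs while s·r = r³s⁻¹, so r·s ≠ s·r and G is not abelian. Hence G is not cyclic.

Answer: No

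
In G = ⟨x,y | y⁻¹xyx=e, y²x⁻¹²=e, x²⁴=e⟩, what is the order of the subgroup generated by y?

|⟨y⟩| equals the order of y. Compute successive powers until reaching e:
  y¹ = y, y² = x¹², y³ = y⁻¹, y⁴ = e.
The smallest positive k with yᵏ = e is 4, so |⟨y⟩| = 4.

Answer: 4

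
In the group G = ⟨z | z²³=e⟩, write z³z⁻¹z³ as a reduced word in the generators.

Multiply left to right, reducing at each step:
  (z³) · z⁻¹ = z²
  (z²) · z³ = z⁵

Answer: z⁵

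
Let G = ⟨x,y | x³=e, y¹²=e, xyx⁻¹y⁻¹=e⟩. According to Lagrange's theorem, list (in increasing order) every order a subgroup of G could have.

|G| = 36 = 2² · 3². By Lagrange's theorem the order of any subgroup divides 36; the divisors of 36 are 1, 2, 3, 4, 6, 9, 12, 18, 36.

Answer: 1, 2, 3, 4, 6, 9, 12, 18, 36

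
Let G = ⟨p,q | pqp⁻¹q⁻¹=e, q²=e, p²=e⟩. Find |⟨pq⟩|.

|⟨pq⟩| equals the order of pq. Compute successive powers until reaching e:
  (pq)¹ = pq, (pq)² = e.
The smallest positive k with (pq)ᵏ = e is 2, so |⟨pq⟩| = 2.

Answer: 2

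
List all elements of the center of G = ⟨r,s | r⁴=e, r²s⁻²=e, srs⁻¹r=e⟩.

An element z ∈ Z(G) iff z commutes with every generator.
For example r² is central: (r²)·r = r³ = r·(r²); (r²)·s = s⁻¹ = s·(r²).
Whereas r ∉ Z(G) since r·s = rs ≠ rs⁻¹ = s·r.
Checking each of the 8 elements this way gives Z(G) = {e, r²}, of order 2.

Answer: {e, r²}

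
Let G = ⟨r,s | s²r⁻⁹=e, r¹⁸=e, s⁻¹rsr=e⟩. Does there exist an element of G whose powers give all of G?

Every cyclic group is abelian. But r·s = rs while s·r = r⁸s⁻¹, so r·s ≠ s·r and G is not abelian. Hence G is not cyclic.

Answer: No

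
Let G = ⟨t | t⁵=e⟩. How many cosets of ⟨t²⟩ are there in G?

First find ord(t²) by computing successive powers:
  (t²)¹ = t², (t²)² = t⁴, (t²)³ = t, (t²)⁴ = t³, (t²)⁵ = e.
So |⟨t²⟩| = ord(t²) = 5. With |G| = 5, by Lagrange [G : ⟨t²⟩] = 5/5 = 1.

Answer: 1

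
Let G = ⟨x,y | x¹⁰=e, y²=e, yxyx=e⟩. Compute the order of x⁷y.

Compute successive powers until reaching e:
  (x⁷y)¹ = x⁷y, (x⁷y)² = e.
The smallest positive k with (x⁷y)ᵏ = e is 2.

Answer: 2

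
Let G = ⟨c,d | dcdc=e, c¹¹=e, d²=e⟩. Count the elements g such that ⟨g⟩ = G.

⟨g⟩ = G would require ord(g) = |G| = 22, but the maximum element order in G is 11 < 22. So G is not cyclic and no single element generates it: the count is 0.

Answer: 0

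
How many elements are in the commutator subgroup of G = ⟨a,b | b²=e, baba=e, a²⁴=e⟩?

G' = [G, G] is generated by all commutators. The generator-pair commutators are: [a, b] = a².
The subgroup they normally generate is {e, a², a⁴, a⁶, a⁸, a¹⁰, a¹², a¹⁴, a¹⁶, a¹⁸, a²⁰, a²²}, of order 12.
Check: |G/G'| = 48/12 = 4 is the order of the abelianisation.

Answer: 12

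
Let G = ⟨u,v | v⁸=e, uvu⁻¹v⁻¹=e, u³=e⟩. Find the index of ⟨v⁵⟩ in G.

First find ord(v⁵) by computing successive powers:
  (v⁵)¹ = v⁵, (v⁵)² = v², (v⁵)³ = v⁷, (v⁵)⁴ = v⁴, (v⁵)⁵ = v, (v⁵)⁶ = v⁶, (v⁵)⁷ = v³, (v⁵)⁸ = e.
So |⟨v⁵⟩| = ord(v⁵) = 8. With |G| = 24, by Lagrange [G : ⟨v⁵⟩] = 24/8 = 3.

Answer: 3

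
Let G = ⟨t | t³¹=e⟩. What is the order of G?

G is generated by a single element, so G is cyclic. The relator gives t³¹ = e and no smaller power is forced to be e, so the 31 powers {e, t, t², t³, t⁴, t⁵, t⁶, t⁷, t⁸, t⁹, t²², t²³, t²¹, t²⁰, t²⁴, t²⁵, t²⁶, t²⁷, t²⁸, t²⁹, t³⁰, t¹², t¹³, t¹¹, t¹⁰, t¹⁴, t¹⁵, t¹⁶, t¹⁷, t¹⁸, t¹⁹} are distinct. Hence |G| = 31.

Answer: 31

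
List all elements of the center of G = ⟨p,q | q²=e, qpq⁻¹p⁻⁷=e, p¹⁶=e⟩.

An element z ∈ Z(G) iff z commutes with every generator.
For example p⁸ is central: (p⁸)·p = p⁹ = p·(p⁸); (p⁸)·q = p⁸q = q·(p⁸).
Whereas p ∉ Z(G) since p·q = pq ≠ p⁷q = q·p.
Checking each of the 32 elements this way gives Z(G) = {e, p⁸}, of order 2.

Answer: {e, p⁸}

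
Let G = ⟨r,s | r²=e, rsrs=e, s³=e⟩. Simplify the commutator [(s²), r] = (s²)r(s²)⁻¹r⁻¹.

[(s²), r] = (s²)·r·(s²)⁻¹·r⁻¹.
  (s²) · r = rs
  (rs) · s = rs²
  (rs²) · r = s

Answer: s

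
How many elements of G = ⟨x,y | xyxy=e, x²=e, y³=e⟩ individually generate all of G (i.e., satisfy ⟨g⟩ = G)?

⟨g⟩ = G would require ord(g) = |G| = 6, but the maximum element order in G is 3 < 6. So G is not cyclic and no single element generates it: the count is 0.

Answer: 0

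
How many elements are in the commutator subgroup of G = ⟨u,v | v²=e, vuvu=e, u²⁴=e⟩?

G' = [G, G] is generated by all commutators. The generator-pair commutators are: [u, v] = u².
The subgroup they normally generate is {e, u², u⁴, u⁶, u⁸, u¹⁰, u¹², u¹⁴, u¹⁶, u¹⁸, u²⁰, u²²}, of order 12.
Check: |G/G'| = 48/12 = 4 is the order of the abelianisation.

Answer: 12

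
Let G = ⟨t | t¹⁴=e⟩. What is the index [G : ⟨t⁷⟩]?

First find ord(t⁷) by computing successive powers:
  (t⁷)¹ = t⁷, (t⁷)² = e.
So |⟨t⁷⟩| = ord(t⁷) = 2. With |G| = 14, by Lagrange [G : ⟨t⁷⟩] = 14/2 = 7.

Answer: 7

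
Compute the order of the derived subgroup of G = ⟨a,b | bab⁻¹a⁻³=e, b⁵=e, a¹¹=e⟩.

G' = [G, G] is generated by all commutators. The generator-pair commutators are: [a, b] = a⁹.
The subgroup they normally generate is {e, a, a², a³, a⁴, a⁵, a⁶, a⁷, a⁸, a⁹, a¹⁰}, of order 11.
Check: |G/G'| = 55/11 = 5 is the order of the abelianisation.

Answer: 11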